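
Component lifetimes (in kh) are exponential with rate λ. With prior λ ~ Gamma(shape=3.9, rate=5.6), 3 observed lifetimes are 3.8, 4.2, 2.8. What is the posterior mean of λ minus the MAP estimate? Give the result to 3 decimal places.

0.061

Σ times = 10.8. Posterior: Gamma(shape = 3.9+3 = 6.9, rate = 5.6+10.8 = 16.4).
Mode = (α−1)/β = 5.9/16.4 = 0.360.
Mean = α/β = 6.9/16.4 = 0.421.
Difference = 0.421 − 0.360 = 0.061.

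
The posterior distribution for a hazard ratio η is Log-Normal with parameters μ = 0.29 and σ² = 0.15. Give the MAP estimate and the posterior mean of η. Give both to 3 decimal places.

MAP: 1.150. Posterior mean: 1.441.

Mode = exp(μ − σ²) = exp(0.14) = 1.150.
Mean = exp(μ + σ²/2) = exp(0.365) = 1.441.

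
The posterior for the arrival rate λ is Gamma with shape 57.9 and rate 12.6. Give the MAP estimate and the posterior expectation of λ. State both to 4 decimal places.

MAP = 4.5159; posterior mean = 4.5952

Mode = (α−1)/β = 56.9/12.6 = 4.5159.
Mean = α/β = 57.9/12.6 = 4.5952.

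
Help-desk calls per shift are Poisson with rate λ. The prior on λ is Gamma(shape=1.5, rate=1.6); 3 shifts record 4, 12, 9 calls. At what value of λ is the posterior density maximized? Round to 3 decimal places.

Σ counts = 25. Posterior: Gamma(shape = 1.5+25 = 26.5, rate = 1.6+3 = 4.6).
Mode = (α−1)/β = 25.5/4.6 = 5.543.
Mean = α/β = 26.5/4.6 = 5.761.
This is the posterior mode — the MAP estimate.

5.543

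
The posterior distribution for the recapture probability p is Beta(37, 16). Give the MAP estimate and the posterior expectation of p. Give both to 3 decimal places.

Mode = (37−1)/(37+16−2) = 36/51 = 0.706.
Mean = 37/(37+16) = 37/53 = 0.698.

MAP = 0.706, posterior mean = 0.698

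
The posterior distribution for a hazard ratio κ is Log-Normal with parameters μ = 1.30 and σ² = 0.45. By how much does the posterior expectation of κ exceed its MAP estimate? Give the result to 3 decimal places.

Mode = exp(μ − σ²) = exp(0.85) = 2.340.
Mean = exp(μ + σ²/2) = exp(1.525) = 4.595.
Difference = 4.595 − 2.340 = 2.255.

2.255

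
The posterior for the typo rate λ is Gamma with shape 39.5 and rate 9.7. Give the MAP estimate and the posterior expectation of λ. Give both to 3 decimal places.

Mode = (α−1)/β = 38.5/9.7 = 3.969.
Mean = α/β = 39.5/9.7 = 4.072.
Mean > mode: the posterior has a right tail.

MAP = 3.969, posterior mean = 4.072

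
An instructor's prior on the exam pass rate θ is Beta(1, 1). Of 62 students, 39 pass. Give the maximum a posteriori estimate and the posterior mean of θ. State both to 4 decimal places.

MAP: 0.6290. Posterior mean: 0.6250.

Posterior: Beta(1+39, 1+23) = Beta(40, 24).
Mode = (40−1)/(40+24−2) = 39/62 = 0.6290.
With a flat prior the MAP equals the MLE, 39/62.
Mean = 40/(40+24) = 40/64 = 0.6250.
The mean is pulled below the mode by the posterior's left skew.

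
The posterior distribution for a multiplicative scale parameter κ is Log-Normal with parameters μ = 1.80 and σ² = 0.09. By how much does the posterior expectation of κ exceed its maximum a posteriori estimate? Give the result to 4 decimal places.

0.7991

Mode = exp(μ − σ²) = exp(1.71) = 5.5290.
Mean = exp(μ + σ²/2) = exp(1.845) = 6.3281.
Difference = 6.3281 − 5.5290 = 0.7991.
Mean > mode: the posterior has a right tail.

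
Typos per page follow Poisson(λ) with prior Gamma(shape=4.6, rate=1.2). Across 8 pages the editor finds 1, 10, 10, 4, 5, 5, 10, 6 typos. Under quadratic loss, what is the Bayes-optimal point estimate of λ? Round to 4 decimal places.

6.0435

Σ counts = 51. Posterior: Gamma(shape = 4.6+51 = 55.6, rate = 1.2+8 = 9.2).
Mode = (α−1)/β = 54.6/9.2 = 5.9348.
Mean = α/β = 55.6/9.2 = 6.0435.
Quadratic loss ⇒ the optimal estimator is the posterior mean.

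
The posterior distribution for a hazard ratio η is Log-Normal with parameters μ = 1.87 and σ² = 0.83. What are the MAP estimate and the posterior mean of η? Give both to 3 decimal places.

Mode = exp(μ − σ²) = exp(1.04) = 2.829.
Mean = exp(μ + σ²/2) = exp(2.285) = 9.826.
The posterior is right-skewed, so the mean exceeds the mode.

MAP estimate = 2.829, posterior mean = 9.826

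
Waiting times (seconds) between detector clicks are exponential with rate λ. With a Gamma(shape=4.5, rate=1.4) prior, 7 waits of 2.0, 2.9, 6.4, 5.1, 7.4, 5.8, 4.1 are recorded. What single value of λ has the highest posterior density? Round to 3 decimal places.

Σ times = 33.7. Posterior: Gamma(shape = 4.5+7 = 11.5, rate = 1.4+33.7 = 35.1).
Mode = (α−1)/β = 10.5/35.1 = 0.299.
Mean = α/β = 11.5/35.1 = 0.328.
This is the posterior mode — the MAP estimate.

0.299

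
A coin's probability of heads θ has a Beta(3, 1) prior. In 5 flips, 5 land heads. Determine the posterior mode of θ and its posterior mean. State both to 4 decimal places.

Posterior: Beta(3+5, 1+0) = Beta(8, 1).
Since β = 1 ≤ 1 and α > 1, the Beta density is monotone increasing on [0,1]; the mode is at 1.
Mean = 8/(8+1) = 0.8889.

MAP: 1.0000. Posterior mean: 0.8889.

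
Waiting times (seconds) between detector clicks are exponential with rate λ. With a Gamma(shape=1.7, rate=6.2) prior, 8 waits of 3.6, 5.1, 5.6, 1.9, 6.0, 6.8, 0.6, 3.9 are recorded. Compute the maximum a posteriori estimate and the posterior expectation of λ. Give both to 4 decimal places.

λ_MAP = 0.2191, E[λ|data] = 0.2443

Σ times = 33.5. Posterior: Gamma(shape = 1.7+8 = 9.7, rate = 6.2+33.5 = 39.7).
Mode = (α−1)/β = 8.7/39.7 = 0.2191.
Mean = α/β = 9.7/39.7 = 0.2443.
Right-skewed posterior ⇒ mode < mean.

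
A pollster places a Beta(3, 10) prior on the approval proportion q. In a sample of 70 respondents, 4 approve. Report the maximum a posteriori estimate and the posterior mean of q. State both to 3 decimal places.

MAP: 0.074. Posterior mean: 0.084.

Posterior: Beta(3+4, 10+66) = Beta(7, 76).
Mode = (7−1)/(7+76−2) = 6/81 = 0.074.
Mean = 7/(7+76) = 7/83 = 0.084.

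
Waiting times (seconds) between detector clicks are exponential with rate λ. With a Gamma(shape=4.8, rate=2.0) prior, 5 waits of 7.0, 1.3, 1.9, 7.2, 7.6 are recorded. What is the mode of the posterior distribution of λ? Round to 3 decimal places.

Σ times = 25.0. Posterior: Gamma(shape = 4.8+5 = 9.8, rate = 2.0+25.0 = 27.0).
Mode = (α−1)/β = 8.8/27.0 = 0.326.
Mean = α/β = 9.8/27.0 = 0.363.
This is the posterior mode — the MAP estimate.

0.326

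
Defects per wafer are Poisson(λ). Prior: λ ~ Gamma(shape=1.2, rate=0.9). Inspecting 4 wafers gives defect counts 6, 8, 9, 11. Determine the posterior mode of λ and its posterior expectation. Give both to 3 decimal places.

MAP = 6.980; posterior mean = 7.184

Σ counts = 34. Posterior: Gamma(shape = 1.2+34 = 35.2, rate = 0.9+4 = 4.9).
Mode = (α−1)/β = 34.2/4.9 = 6.980.
Mean = α/β = 35.2/4.9 = 7.184.
The mean is pulled above the mode by the posterior's right skew.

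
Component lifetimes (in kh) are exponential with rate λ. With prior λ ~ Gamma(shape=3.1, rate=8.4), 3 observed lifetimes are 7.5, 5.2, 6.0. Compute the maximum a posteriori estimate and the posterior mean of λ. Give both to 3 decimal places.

Σ times = 18.7. Posterior: Gamma(shape = 3.1+3 = 6.1, rate = 8.4+18.7 = 27.1).
Mode = (α−1)/β = 5.1/27.1 = 0.188.
Mean = α/β = 6.1/27.1 = 0.225.
Mean > mode: the posterior has a right tail.

maximum a posteriori estimate = 0.188, posterior mean = 0.225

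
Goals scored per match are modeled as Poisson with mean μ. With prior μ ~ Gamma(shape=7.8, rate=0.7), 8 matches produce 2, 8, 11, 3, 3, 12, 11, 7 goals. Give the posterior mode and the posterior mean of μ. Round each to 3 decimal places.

Σ counts = 57. Posterior: Gamma(shape = 7.8+57 = 64.8, rate = 0.7+8 = 8.7).
Mode = (α−1)/β = 63.8/8.7 = 7.333.
Mean = α/β = 64.8/8.7 = 7.448.
The mean is pulled above the mode by the posterior's right skew.

posterior mode = 7.333, posterior mean = 7.448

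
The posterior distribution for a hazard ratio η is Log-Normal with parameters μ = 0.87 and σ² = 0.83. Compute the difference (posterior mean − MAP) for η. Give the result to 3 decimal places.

Mode = exp(μ − σ²) = exp(0.04) = 1.041.
Mean = exp(μ + σ²/2) = exp(1.285) = 3.615.
Difference = 3.615 − 1.041 = 2.574.
Right-skewed posterior ⇒ mode < mean.

2.574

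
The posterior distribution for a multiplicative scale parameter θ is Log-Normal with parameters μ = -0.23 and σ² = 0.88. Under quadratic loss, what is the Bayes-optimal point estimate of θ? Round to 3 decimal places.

1.234

Mode = exp(μ − σ²) = exp(-1.11) = 0.330.
Mean = exp(μ + σ²/2) = exp(0.210) = 1.234.
Quadratic loss ⇒ the optimal estimator is the posterior mean.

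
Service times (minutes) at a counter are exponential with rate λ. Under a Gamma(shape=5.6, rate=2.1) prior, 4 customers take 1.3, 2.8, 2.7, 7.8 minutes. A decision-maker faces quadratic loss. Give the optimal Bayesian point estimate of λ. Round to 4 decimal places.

Σ times = 14.6. Posterior: Gamma(shape = 5.6+4 = 9.6, rate = 2.1+14.6 = 16.7).
Mode = (α−1)/β = 8.6/16.7 = 0.5150.
Mean = α/β = 9.6/16.7 = 0.5749.
Quadratic loss ⇒ the optimal estimator is the posterior mean.

0.5749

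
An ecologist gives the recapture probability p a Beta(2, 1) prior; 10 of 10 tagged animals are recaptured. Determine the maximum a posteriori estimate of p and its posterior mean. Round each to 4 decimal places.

Posterior: Beta(2+10, 1+0) = Beta(12, 1).
Since β = 1 ≤ 1 and α > 1, the Beta density is monotone increasing on [0,1]; the mode is at 1.
Mean = 12/(12+1) = 0.9231.

maximum a posteriori estimate = 1.0000, posterior mean = 0.9231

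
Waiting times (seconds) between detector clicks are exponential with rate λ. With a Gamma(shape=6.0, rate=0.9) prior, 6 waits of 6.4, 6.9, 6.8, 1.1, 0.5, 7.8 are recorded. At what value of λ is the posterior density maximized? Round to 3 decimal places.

0.362

Σ times = 29.5. Posterior: Gamma(shape = 6.0+6 = 12.0, rate = 0.9+29.5 = 30.4).
Mode = (α−1)/β = 11.0/30.4 = 0.362.
Mean = α/β = 12.0/30.4 = 0.395.
This is the posterior mode — the MAP estimate.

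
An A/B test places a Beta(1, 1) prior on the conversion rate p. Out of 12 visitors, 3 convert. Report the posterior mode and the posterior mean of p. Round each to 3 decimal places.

Posterior: Beta(1+3, 1+9) = Beta(4, 10).
Mode = (4−1)/(4+10−2) = 3/12 = 0.250.
Mean = 4/(4+10) = 4/14 = 0.286.
Mean > mode: the posterior has a right tail.

MAP = 0.250; posterior mean = 0.286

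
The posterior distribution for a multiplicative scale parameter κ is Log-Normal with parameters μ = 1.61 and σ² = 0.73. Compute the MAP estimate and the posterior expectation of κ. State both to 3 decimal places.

Mode = exp(μ − σ²) = exp(0.88) = 2.411.
Mean = exp(μ + σ²/2) = exp(1.975) = 7.207.
The posterior is right-skewed, so the mean exceeds the mode.

MAP: 2.411. Posterior mean: 7.207.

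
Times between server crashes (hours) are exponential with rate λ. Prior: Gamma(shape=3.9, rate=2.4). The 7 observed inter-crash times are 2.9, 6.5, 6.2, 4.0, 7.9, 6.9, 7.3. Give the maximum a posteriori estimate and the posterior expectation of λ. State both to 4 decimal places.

Σ times = 41.7. Posterior: Gamma(shape = 3.9+7 = 10.9, rate = 2.4+41.7 = 44.1).
Mode = (α−1)/β = 9.9/44.1 = 0.2245.
Mean = α/β = 10.9/44.1 = 0.2472.

MAP = 0.2245, posterior mean = 0.2472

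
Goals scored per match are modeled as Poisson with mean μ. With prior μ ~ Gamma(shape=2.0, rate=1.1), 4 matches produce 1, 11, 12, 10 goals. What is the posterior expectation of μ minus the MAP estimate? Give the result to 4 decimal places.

Σ counts = 34. Posterior: Gamma(shape = 2.0+34 = 36.0, rate = 1.1+4 = 5.1).
Mode = (α−1)/β = 35.0/5.1 = 6.8627.
Mean = α/β = 36.0/5.1 = 7.0588.
Difference = 7.0588 − 6.8627 = 0.1961.
The mean is pulled above the mode by the posterior's right skew.

0.1961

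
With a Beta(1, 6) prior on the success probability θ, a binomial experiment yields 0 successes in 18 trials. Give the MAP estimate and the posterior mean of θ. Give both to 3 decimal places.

MAP = 0.000, posterior mean = 0.040

Posterior: Beta(1+0, 6+18) = Beta(1, 24).
Since α = 1 ≤ 1 and β > 1, the Beta density is monotone decreasing on [0,1]; the mode is at 0.
Mean = 1/(1+24) = 0.040.
The mean is pulled above the mode by the posterior's right skew.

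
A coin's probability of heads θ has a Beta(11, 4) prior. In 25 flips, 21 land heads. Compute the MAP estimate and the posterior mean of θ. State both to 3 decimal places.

Posterior: Beta(11+21, 4+4) = Beta(32, 8).
Mode = (32−1)/(32+8−2) = 31/38 = 0.816.
Mean = 32/(32+8) = 32/40 = 0.800.
Left-skewed posterior ⇒ mean < mode.

MAP = 0.816, posterior mean = 0.800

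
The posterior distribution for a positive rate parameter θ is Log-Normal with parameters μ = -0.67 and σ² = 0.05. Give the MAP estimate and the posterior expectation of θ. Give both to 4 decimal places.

MAP estimate = 0.4868, posterior expectation = 0.5247

Mode = exp(μ − σ²) = exp(-0.72) = 0.4868.
Mean = exp(μ + σ²/2) = exp(-0.645) = 0.5247.
Right-skewed posterior ⇒ mode < mean.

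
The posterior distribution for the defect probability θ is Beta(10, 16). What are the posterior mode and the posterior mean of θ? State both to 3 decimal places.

MAP = 0.375, posterior mean = 0.385

Mode = (10−1)/(10+16−2) = 9/24 = 0.375.
Mean = 10/(10+16) = 10/26 = 0.385.
The mean is pulled above the mode by the posterior's right skew.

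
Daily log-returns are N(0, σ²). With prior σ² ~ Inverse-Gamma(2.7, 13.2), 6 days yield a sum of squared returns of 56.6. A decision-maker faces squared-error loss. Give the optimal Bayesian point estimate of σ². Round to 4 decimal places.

8.8298

Posterior: Inverse-Gamma(shape = 2.7+6/2 = 5.7, scale = 13.2+56.6/2 = 41.5).
Mode = β/(α+1) = 41.5/6.7 = 6.1940.
Mean = β/(α−1) = 41.5/4.7 = 8.8298.
Squared-error loss ⇒ the optimal estimator is the posterior mean.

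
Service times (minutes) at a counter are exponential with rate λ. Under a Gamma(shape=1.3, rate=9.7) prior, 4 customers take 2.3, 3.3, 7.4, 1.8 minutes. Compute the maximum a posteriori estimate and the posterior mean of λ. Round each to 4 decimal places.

MAP = 0.1755; posterior mean = 0.2163

Σ times = 14.8. Posterior: Gamma(shape = 1.3+4 = 5.3, rate = 9.7+14.8 = 24.5).
Mode = (α−1)/β = 4.3/24.5 = 0.1755.
Mean = α/β = 5.3/24.5 = 0.2163.
The posterior is right-skewed, so the mean exceeds the mode.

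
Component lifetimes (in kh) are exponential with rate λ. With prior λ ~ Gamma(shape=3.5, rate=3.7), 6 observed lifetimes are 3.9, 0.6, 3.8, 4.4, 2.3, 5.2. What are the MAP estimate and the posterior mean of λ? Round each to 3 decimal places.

MAP: 0.356. Posterior mean: 0.397.

Σ times = 20.2. Posterior: Gamma(shape = 3.5+6 = 9.5, rate = 3.7+20.2 = 23.9).
Mode = (α−1)/β = 8.5/23.9 = 0.356.
Mean = α/β = 9.5/23.9 = 0.397.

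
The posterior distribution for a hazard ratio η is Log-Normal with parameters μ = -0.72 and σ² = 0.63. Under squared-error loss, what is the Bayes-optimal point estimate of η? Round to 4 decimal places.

0.6670

Mode = exp(μ − σ²) = exp(-1.35) = 0.2592.
Mean = exp(μ + σ²/2) = exp(-0.405) = 0.6670.
Squared-error loss ⇒ the optimal estimator is the posterior mean.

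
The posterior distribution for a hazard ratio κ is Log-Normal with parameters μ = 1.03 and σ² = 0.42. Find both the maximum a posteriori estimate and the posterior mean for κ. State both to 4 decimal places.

Mode = exp(μ − σ²) = exp(0.61) = 1.8404.
Mean = exp(μ + σ²/2) = exp(1.240) = 3.4556.

MAP = 1.8404; posterior mean = 3.4556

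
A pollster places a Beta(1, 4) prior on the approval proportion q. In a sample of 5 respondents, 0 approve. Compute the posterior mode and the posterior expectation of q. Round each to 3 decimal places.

Posterior: Beta(1+0, 4+5) = Beta(1, 9).
Since α = 1 ≤ 1 and β > 1, the Beta density is monotone decreasing on [0,1]; the mode is at 0.
Mean = 1/(1+9) = 0.100.
The posterior is right-skewed, so the mean exceeds the mode.

MAP: 0.000. Posterior mean: 0.100.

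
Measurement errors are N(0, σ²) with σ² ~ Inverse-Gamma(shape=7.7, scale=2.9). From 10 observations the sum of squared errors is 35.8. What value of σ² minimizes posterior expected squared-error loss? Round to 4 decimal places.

Posterior: Inverse-Gamma(shape = 7.7+10/2 = 12.7, scale = 2.9+35.8/2 = 20.8).
Mode = β/(α+1) = 20.8/13.7 = 1.5182.
Mean = β/(α−1) = 20.8/11.7 = 1.7778.
Squared-error loss ⇒ the optimal estimator is the posterior mean.

1.7778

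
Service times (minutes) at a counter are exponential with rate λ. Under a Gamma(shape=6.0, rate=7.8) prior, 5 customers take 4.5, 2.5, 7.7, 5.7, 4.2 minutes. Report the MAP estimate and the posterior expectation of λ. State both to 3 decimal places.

Σ times = 24.6. Posterior: Gamma(shape = 6.0+5 = 11.0, rate = 7.8+24.6 = 32.4).
Mode = (α−1)/β = 10.0/32.4 = 0.309.
Mean = α/β = 11.0/32.4 = 0.340.
Mean > mode: the posterior has a right tail.

λ_MAP = 0.309, E[λ|data] = 0.340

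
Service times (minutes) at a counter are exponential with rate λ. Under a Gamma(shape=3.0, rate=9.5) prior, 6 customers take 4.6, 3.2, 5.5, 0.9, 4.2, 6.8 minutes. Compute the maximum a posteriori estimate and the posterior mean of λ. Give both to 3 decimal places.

maximum a posteriori estimate = 0.231, posterior mean = 0.259

Σ times = 25.2. Posterior: Gamma(shape = 3.0+6 = 9.0, rate = 9.5+25.2 = 34.7).
Mode = (α−1)/β = 8.0/34.7 = 0.231.
Mean = α/β = 9.0/34.7 = 0.259.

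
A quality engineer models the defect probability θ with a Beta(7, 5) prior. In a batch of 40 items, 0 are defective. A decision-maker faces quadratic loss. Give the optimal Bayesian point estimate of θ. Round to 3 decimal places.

Posterior: Beta(7+0, 5+40) = Beta(7, 45).
Mode = (7−1)/(7+45−2) = 6/50 = 0.120.
Mean = 7/(7+45) = 7/52 = 0.135.
Quadratic loss ⇒ the optimal estimator is the posterior mean.

0.135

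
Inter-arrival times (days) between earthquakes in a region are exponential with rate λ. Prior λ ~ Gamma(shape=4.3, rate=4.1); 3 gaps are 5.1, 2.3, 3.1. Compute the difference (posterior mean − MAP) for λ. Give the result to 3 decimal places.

Σ times = 10.5. Posterior: Gamma(shape = 4.3+3 = 7.3, rate = 4.1+10.5 = 14.6).
Mode = (α−1)/β = 6.3/14.6 = 0.432.
Mean = α/β = 7.3/14.6 = 0.500.
Difference = 0.500 − 0.432 = 0.068.
Right-skewed posterior ⇒ mode < mean.

0.068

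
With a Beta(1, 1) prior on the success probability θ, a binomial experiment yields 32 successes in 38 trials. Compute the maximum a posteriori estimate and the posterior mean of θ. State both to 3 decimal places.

maximum a posteriori estimate = 0.842, posterior mean = 0.825

Posterior: Beta(1+32, 1+6) = Beta(33, 7).
Mode = (33−1)/(33+7−2) = 32/38 = 0.842.
Mean = 33/(33+7) = 33/40 = 0.825.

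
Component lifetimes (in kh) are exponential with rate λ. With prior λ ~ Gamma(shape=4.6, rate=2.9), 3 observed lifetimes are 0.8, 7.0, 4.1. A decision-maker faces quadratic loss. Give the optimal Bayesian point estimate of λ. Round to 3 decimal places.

0.514

Σ times = 11.9. Posterior: Gamma(shape = 4.6+3 = 7.6, rate = 2.9+11.9 = 14.8).
Mode = (α−1)/β = 6.6/14.8 = 0.446.
Mean = α/β = 7.6/14.8 = 0.514.
Quadratic loss ⇒ the optimal estimator is the posterior mean.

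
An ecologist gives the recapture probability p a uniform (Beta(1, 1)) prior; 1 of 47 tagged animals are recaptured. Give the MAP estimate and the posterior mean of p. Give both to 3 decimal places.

MAP: 0.021. Posterior mean: 0.041.

Posterior: Beta(1+1, 1+46) = Beta(2, 47).
Mode = (2−1)/(2+47−2) = 1/47 = 0.021.
With a flat prior the MAP equals the MLE, 1/47.
Mean = 2/(2+47) = 2/49 = 0.041.
The posterior is right-skewed, so the mean exceeds the mode.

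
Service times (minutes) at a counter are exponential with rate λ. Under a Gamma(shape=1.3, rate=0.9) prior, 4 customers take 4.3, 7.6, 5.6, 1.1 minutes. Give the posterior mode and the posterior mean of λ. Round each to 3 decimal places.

Σ times = 18.6. Posterior: Gamma(shape = 1.3+4 = 5.3, rate = 0.9+18.6 = 19.5).
Mode = (α−1)/β = 4.3/19.5 = 0.221.
Mean = α/β = 5.3/19.5 = 0.272.
The posterior is right-skewed, so the mean exceeds the mode.

posterior mode = 0.221, posterior mean = 0.272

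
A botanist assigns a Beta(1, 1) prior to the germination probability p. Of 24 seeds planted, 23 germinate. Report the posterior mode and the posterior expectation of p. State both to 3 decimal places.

Posterior: Beta(1+23, 1+1) = Beta(24, 2).
Mode = (24−1)/(24+2−2) = 23/24 = 0.958.
With a flat prior the MAP equals the MLE, 23/24.
Mean = 24/(24+2) = 24/26 = 0.923.

posterior mode = 0.958, posterior expectation = 0.923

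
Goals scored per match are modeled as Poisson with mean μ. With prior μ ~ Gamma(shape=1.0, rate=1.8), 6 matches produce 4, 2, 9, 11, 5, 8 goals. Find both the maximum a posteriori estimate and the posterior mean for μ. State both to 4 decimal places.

MAP: 5.0000. Posterior mean: 5.1282.

Σ counts = 39. Posterior: Gamma(shape = 1.0+39 = 40.0, rate = 1.8+6 = 7.8).
Mode = (α−1)/β = 39.0/7.8 = 5.0000.
Mean = α/β = 40.0/7.8 = 5.1282.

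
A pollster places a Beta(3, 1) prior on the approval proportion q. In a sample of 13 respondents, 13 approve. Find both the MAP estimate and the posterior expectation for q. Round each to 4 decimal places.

Posterior: Beta(3+13, 1+0) = Beta(16, 1).
Since β = 1 ≤ 1 and α > 1, the Beta density is monotone increasing on [0,1]; the mode is at 1.
Mean = 16/(16+1) = 0.9412.

MAP estimate = 1.0000, posterior expectation = 0.9412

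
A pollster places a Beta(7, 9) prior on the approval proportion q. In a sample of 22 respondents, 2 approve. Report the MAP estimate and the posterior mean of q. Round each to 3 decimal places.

Posterior: Beta(7+2, 9+20) = Beta(9, 29).
Mode = (9−1)/(9+29−2) = 8/36 = 0.222.
Mean = 9/(9+29) = 9/38 = 0.237.

MAP estimate = 0.222, posterior mean = 0.237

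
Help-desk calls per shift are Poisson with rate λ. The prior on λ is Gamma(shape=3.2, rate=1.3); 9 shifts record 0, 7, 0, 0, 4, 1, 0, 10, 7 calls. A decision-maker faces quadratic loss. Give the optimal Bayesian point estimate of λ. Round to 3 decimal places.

3.126

Σ counts = 29. Posterior: Gamma(shape = 3.2+29 = 32.2, rate = 1.3+9 = 10.3).
Mode = (α−1)/β = 31.2/10.3 = 3.029.
Mean = α/β = 32.2/10.3 = 3.126.
Quadratic loss ⇒ the optimal estimator is the posterior mean.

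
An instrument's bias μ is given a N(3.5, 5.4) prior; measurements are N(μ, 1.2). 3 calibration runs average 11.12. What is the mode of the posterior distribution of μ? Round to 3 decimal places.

Posterior for μ is Normal. Precision-weighted mean: (1/5.4·3.5 + 3/1.2·11.12) / (1/5.4 + 3/1.2) = 10.594.
A Normal posterior is symmetric, so mode = mean.
This is the posterior mode — the MAP estimate.

10.594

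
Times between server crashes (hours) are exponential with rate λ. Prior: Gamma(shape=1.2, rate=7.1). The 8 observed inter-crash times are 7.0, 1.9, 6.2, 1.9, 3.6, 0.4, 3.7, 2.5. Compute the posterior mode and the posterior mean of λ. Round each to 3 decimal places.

Σ times = 27.2. Posterior: Gamma(shape = 1.2+8 = 9.2, rate = 7.1+27.2 = 34.3).
Mode = (α−1)/β = 8.2/34.3 = 0.239.
Mean = α/β = 9.2/34.3 = 0.268.

λ_MAP = 0.239, E[λ|data] = 0.268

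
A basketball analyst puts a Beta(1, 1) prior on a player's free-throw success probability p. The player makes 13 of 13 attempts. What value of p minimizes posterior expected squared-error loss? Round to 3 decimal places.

Posterior: Beta(1+13, 1+0) = Beta(14, 1).
Since β = 1 ≤ 1 and α > 1, the Beta density is monotone increasing on [0,1]; the mode is at 1.
Mean = 14/(14+1) = 0.933.
Squared-error loss ⇒ the optimal estimator is the posterior mean.

0.933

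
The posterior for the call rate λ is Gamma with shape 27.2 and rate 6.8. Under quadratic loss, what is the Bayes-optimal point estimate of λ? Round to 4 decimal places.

4.0000

Mode = (α−1)/β = 26.2/6.8 = 3.8529.
Mean = α/β = 27.2/6.8 = 4.0000.
Quadratic loss ⇒ the optimal estimator is the posterior mean.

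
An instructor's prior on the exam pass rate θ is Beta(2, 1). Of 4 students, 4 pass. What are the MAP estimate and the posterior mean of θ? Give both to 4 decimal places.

θ_MAP = 1.0000, E[θ|data] = 0.8571

Posterior: Beta(2+4, 1+0) = Beta(6, 1).
Since β = 1 ≤ 1 and α > 1, the Beta density is monotone increasing on [0,1]; the mode is at 1.
Mean = 6/(6+1) = 0.8571.
The mean is pulled below the mode by the posterior's left skew.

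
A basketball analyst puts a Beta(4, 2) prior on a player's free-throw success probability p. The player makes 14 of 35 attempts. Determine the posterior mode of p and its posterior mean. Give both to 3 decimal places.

p_MAP = 0.436, E[p|data] = 0.439

Posterior: Beta(4+14, 2+21) = Beta(18, 23).
Mode = (18−1)/(18+23−2) = 17/39 = 0.436.
Mean = 18/(18+23) = 18/41 = 0.439.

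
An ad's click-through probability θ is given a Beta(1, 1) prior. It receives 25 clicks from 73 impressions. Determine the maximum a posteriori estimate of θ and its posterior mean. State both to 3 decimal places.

Posterior: Beta(1+25, 1+48) = Beta(26, 49).
Mode = (26−1)/(26+49−2) = 25/73 = 0.342.
With a flat prior the MAP equals the MLE, 25/73.
Mean = 26/(26+49) = 26/75 = 0.347.
The mean is pulled above the mode by the posterior's right skew.

MAP: 0.342. Posterior mean: 0.347.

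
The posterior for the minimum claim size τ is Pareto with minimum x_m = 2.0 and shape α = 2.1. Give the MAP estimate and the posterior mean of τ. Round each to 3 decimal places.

The Pareto density is strictly decreasing on [x_m, ∞), so the mode is x_m = 2.000.
Mean = α·x_m/(α−1) = 2.1·2.0/1.1 = 3.818.
The posterior is right-skewed, so the mean exceeds the mode.

MAP: 2.000. Posterior mean: 3.818.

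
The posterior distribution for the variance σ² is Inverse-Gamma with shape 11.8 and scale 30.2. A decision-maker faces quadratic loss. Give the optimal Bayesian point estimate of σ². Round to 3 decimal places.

2.796

Mode = β/(α+1) = 30.2/12.8 = 2.359.
Mean = β/(α−1) = 30.2/10.8 = 2.796.
Quadratic loss ⇒ the optimal estimator is the posterior mean.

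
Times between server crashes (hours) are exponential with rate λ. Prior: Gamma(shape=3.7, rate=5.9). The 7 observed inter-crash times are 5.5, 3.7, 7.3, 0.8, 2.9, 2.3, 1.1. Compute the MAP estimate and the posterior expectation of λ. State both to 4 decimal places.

λ_MAP = 0.3288, E[λ|data] = 0.3627

Σ times = 23.6. Posterior: Gamma(shape = 3.7+7 = 10.7, rate = 5.9+23.6 = 29.5).
Mode = (α−1)/β = 9.7/29.5 = 0.3288.
Mean = α/β = 10.7/29.5 = 0.3627.
The posterior is right-skewed, so the mean exceeds the mode.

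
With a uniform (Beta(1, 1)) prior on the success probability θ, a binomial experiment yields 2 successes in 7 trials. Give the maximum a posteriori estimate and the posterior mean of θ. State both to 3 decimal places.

MAP = 0.286; posterior mean = 0.333

Posterior: Beta(1+2, 1+5) = Beta(3, 6).
Mode = (3−1)/(3+6−2) = 2/7 = 0.286.
With a flat prior the MAP equals the MLE, 2/7.
Mean = 3/(3+6) = 3/9 = 0.333.
Mean > mode: the posterior has a right tail.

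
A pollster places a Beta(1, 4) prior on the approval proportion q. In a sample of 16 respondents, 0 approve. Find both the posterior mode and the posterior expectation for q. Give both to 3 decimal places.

Posterior: Beta(1+0, 4+16) = Beta(1, 20).
Since α = 1 ≤ 1 and β > 1, the Beta density is monotone decreasing on [0,1]; the mode is at 0.
Mean = 1/(1+20) = 0.048.

posterior mode = 0.000, posterior expectation = 0.048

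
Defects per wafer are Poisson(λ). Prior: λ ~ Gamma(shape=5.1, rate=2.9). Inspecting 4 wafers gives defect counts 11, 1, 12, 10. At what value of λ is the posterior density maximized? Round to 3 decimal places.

5.522

Σ counts = 34. Posterior: Gamma(shape = 5.1+34 = 39.1, rate = 2.9+4 = 6.9).
Mode = (α−1)/β = 38.1/6.9 = 5.522.
Mean = α/β = 39.1/6.9 = 5.667.
This is the posterior mode — the MAP estimate.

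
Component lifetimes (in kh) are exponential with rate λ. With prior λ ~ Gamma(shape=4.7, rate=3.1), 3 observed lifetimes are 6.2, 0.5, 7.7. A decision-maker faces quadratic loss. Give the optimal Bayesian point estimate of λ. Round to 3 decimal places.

Σ times = 14.4. Posterior: Gamma(shape = 4.7+3 = 7.7, rate = 3.1+14.4 = 17.5).
Mode = (α−1)/β = 6.7/17.5 = 0.383.
Mean = α/β = 7.7/17.5 = 0.440.
Quadratic loss ⇒ the optimal estimator is the posterior mean.

0.440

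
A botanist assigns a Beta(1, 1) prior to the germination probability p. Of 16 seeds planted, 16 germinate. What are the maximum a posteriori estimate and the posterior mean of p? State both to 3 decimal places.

maximum a posteriori estimate = 1.000, posterior mean = 0.944

Posterior: Beta(1+16, 1+0) = Beta(17, 1).
Since β = 1 ≤ 1 and α > 1, the Beta density is monotone increasing on [0,1]; the mode is at 1.
Mean = 17/(17+1) = 0.944.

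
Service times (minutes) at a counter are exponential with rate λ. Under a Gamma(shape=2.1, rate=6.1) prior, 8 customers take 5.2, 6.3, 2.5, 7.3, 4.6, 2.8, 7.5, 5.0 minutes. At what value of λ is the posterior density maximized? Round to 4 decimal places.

0.1924

Σ times = 41.2. Posterior: Gamma(shape = 2.1+8 = 10.1, rate = 6.1+41.2 = 47.3).
Mode = (α−1)/β = 9.1/47.3 = 0.1924.
Mean = α/β = 10.1/47.3 = 0.2135.
This is the posterior mode — the MAP estimate.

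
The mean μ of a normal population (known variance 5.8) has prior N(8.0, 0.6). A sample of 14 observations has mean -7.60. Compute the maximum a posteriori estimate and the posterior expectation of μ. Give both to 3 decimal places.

Posterior for μ is Normal. Precision-weighted mean: (1/0.6·8.0 + 14/5.8·-7.60) / (1/0.6 + 14/5.8) = -1.228.
A Normal posterior is symmetric, so mode = mean.

MAP: -1.228. Posterior mean: -1.228.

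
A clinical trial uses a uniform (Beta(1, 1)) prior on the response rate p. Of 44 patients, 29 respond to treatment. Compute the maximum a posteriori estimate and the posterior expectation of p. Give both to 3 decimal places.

Posterior: Beta(1+29, 1+15) = Beta(30, 16).
Mode = (30−1)/(30+16−2) = 29/44 = 0.659.
Mean = 30/(30+16) = 30/46 = 0.652.
The mean is pulled below the mode by the posterior's left skew.

maximum a posteriori estimate = 0.659, posterior expectation = 0.652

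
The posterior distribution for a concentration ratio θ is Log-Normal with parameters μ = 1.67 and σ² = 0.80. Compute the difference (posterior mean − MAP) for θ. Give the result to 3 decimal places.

5.538

Mode = exp(μ − σ²) = exp(0.87) = 2.387.
Mean = exp(μ + σ²/2) = exp(2.070) = 7.925.
Difference = 7.925 − 2.387 = 5.538.
The posterior is right-skewed, so the mean exceeds the mode.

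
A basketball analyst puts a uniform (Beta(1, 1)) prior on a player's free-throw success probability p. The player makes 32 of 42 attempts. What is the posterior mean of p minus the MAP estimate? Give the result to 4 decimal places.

Posterior: Beta(1+32, 1+10) = Beta(33, 11).
Mode = (33−1)/(33+11−2) = 32/42 = 0.7619.
Mean = 33/(33+11) = 33/44 = 0.7500.
Difference = 0.7500 − 0.7619 = -0.0119.

-0.0119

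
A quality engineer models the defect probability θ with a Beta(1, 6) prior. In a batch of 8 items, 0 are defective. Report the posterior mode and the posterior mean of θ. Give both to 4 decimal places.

Posterior: Beta(1+0, 6+8) = Beta(1, 14).
Since α = 1 ≤ 1 and β > 1, the Beta density is monotone decreasing on [0,1]; the mode is at 0.
Mean = 1/(1+14) = 0.0667.

MAP = 0.0000, posterior mean = 0.0667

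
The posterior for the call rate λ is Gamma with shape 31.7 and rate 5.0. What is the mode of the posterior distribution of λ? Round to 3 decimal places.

Mode = (α−1)/β = 30.7/5.0 = 6.140.
Mean = α/β = 31.7/5.0 = 6.340.
This is the posterior mode — the MAP estimate.

6.140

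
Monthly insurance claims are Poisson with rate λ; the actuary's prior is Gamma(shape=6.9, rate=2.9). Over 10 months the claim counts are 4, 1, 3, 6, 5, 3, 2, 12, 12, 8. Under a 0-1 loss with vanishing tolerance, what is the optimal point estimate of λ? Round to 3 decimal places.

4.798

Σ counts = 56. Posterior: Gamma(shape = 6.9+56 = 62.9, rate = 2.9+10 = 12.9).
Mode = (α−1)/β = 61.9/12.9 = 4.798.
Mean = α/β = 62.9/12.9 = 4.876.
This is the posterior mode — the MAP estimate.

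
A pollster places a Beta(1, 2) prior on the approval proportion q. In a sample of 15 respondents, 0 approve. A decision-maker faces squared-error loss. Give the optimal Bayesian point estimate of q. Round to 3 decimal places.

0.056

Posterior: Beta(1+0, 2+15) = Beta(1, 17).
Since α = 1 ≤ 1 and β > 1, the Beta density is monotone decreasing on [0,1]; the mode is at 0.
Mean = 1/(1+17) = 0.056.
Squared-error loss ⇒ the optimal estimator is the posterior mean.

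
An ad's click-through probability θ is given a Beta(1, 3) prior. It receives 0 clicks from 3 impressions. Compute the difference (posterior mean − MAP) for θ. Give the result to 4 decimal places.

Posterior: Beta(1+0, 3+3) = Beta(1, 6).
Since α = 1 ≤ 1 and β > 1, the Beta density is monotone decreasing on [0,1]; the mode is at 0.
Mean = 1/(1+6) = 0.1429.
Difference = 0.1429 − 0.0000 = 0.1429.

0.1429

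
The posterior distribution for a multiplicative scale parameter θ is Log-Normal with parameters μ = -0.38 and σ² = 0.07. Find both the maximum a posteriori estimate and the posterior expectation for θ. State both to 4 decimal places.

Mode = exp(μ − σ²) = exp(-0.45) = 0.6376.
Mean = exp(μ + σ²/2) = exp(-0.345) = 0.7082.

maximum a posteriori estimate = 0.6376, posterior expectation = 0.7082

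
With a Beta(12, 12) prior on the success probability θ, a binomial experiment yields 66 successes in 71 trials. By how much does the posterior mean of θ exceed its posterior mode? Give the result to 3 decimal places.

Posterior: Beta(12+66, 12+5) = Beta(78, 17).
Mode = (78−1)/(78+17−2) = 77/93 = 0.828.
Mean = 78/(78+17) = 78/95 = 0.821.
Difference = 0.821 − 0.828 = -0.007.
The mean is pulled below the mode by the posterior's left skew.

-0.007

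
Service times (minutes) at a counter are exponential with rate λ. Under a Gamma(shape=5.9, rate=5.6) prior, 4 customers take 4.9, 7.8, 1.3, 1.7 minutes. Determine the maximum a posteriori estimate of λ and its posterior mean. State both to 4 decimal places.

Σ times = 15.7. Posterior: Gamma(shape = 5.9+4 = 9.9, rate = 5.6+15.7 = 21.3).
Mode = (α−1)/β = 8.9/21.3 = 0.4178.
Mean = α/β = 9.9/21.3 = 0.4648.

λ_MAP = 0.4178, E[λ|data] = 0.4648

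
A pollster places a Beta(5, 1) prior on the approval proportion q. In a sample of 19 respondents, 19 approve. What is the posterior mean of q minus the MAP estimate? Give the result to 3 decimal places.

Posterior: Beta(5+19, 1+0) = Beta(24, 1).
Since β = 1 ≤ 1 and α > 1, the Beta density is monotone increasing on [0,1]; the mode is at 1.
Mean = 24/(24+1) = 0.960.
Difference = 0.960 − 1.000 = -0.040.
The posterior is left-skewed, so the mode exceeds the mean.

-0.040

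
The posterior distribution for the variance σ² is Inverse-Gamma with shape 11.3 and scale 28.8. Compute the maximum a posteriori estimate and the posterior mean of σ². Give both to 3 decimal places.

MAP: 2.341. Posterior mean: 2.796.

Mode = β/(α+1) = 28.8/12.3 = 2.341.
Mean = β/(α−1) = 28.8/10.3 = 2.796.
The posterior is right-skewed, so the mean exceeds the mode.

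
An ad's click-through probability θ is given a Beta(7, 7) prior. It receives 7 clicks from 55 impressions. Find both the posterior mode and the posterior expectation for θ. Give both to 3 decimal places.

Posterior: Beta(7+7, 7+48) = Beta(14, 55).
Mode = (14−1)/(14+55−2) = 13/67 = 0.194.
Mean = 14/(14+55) = 14/69 = 0.203.

MAP = 0.194, posterior mean = 0.203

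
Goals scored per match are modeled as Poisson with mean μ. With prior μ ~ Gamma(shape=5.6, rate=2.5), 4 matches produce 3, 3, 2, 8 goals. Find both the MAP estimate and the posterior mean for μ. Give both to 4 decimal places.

Σ counts = 16. Posterior: Gamma(shape = 5.6+16 = 21.6, rate = 2.5+4 = 6.5).
Mode = (α−1)/β = 20.6/6.5 = 3.1692.
Mean = α/β = 21.6/6.5 = 3.3231.

MAP: 3.1692. Posterior mean: 3.3231.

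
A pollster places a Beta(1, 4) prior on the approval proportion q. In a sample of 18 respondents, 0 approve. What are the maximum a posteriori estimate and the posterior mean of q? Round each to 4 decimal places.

maximum a posteriori estimate = 0.0000, posterior mean = 0.0435

Posterior: Beta(1+0, 4+18) = Beta(1, 22).
Since α = 1 ≤ 1 and β > 1, the Beta density is monotone decreasing on [0,1]; the mode is at 0.
Mean = 1/(1+22) = 0.0435.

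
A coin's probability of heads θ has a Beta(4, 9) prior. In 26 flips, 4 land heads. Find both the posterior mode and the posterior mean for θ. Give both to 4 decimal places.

Posterior: Beta(4+4, 9+22) = Beta(8, 31).
Mode = (8−1)/(8+31−2) = 7/37 = 0.1892.
Mean = 8/(8+31) = 8/39 = 0.2051.

MAP = 0.1892, posterior mean = 0.2051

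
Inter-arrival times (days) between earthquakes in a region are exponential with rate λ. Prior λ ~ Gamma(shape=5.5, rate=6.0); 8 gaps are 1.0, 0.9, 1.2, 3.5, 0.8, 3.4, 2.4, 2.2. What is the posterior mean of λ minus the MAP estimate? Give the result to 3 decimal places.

Σ times = 15.4. Posterior: Gamma(shape = 5.5+8 = 13.5, rate = 6.0+15.4 = 21.4).
Mode = (α−1)/β = 12.5/21.4 = 0.584.
Mean = α/β = 13.5/21.4 = 0.631.
Difference = 0.631 − 0.584 = 0.047.

0.047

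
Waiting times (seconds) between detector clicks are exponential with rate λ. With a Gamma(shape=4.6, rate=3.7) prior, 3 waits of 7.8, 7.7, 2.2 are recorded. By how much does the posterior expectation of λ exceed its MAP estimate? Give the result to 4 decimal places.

Σ times = 17.7. Posterior: Gamma(shape = 4.6+3 = 7.6, rate = 3.7+17.7 = 21.4).
Mode = (α−1)/β = 6.6/21.4 = 0.3084.
Mean = α/β = 7.6/21.4 = 0.3551.
Difference = 0.3551 − 0.3084 = 0.0467.
The mean is pulled above the mode by the posterior's right skew.

0.0467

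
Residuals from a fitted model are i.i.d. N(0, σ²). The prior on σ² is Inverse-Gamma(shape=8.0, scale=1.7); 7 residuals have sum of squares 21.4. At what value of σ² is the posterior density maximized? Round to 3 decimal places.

0.992

Posterior: Inverse-Gamma(shape = 8.0+7/2 = 11.5, scale = 1.7+21.4/2 = 12.4).
Mode = β/(α+1) = 12.4/12.5 = 0.992.
Mean = β/(α−1) = 12.4/10.5 = 1.181.
This is the posterior mode — the MAP estimate.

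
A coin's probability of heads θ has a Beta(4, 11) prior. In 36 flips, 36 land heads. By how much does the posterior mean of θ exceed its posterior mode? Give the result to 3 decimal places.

Posterior: Beta(4+36, 11+0) = Beta(40, 11).
Mode = (40−1)/(40+11−2) = 39/49 = 0.796.
Mean = 40/(40+11) = 40/51 = 0.784.
Difference = 0.784 − 0.796 = -0.012.

-0.012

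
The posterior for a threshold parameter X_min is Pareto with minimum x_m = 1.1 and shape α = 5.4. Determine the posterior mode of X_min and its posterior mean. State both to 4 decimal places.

The Pareto density is strictly decreasing on [x_m, ∞), so the mode is x_m = 1.1000.
Mean = α·x_m/(α−1) = 5.4·1.1/4.4 = 1.3500.

MAP = 1.1000; posterior mean = 1.3500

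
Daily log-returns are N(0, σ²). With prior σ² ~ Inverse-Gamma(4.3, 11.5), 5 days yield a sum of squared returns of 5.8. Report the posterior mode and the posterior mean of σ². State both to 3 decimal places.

Posterior: Inverse-Gamma(shape = 4.3+5/2 = 6.8, scale = 11.5+5.8/2 = 14.4).
Mode = β/(α+1) = 14.4/7.8 = 1.846.
Mean = β/(α−1) = 14.4/5.8 = 2.483.

posterior mode = 1.846, posterior mean = 2.483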